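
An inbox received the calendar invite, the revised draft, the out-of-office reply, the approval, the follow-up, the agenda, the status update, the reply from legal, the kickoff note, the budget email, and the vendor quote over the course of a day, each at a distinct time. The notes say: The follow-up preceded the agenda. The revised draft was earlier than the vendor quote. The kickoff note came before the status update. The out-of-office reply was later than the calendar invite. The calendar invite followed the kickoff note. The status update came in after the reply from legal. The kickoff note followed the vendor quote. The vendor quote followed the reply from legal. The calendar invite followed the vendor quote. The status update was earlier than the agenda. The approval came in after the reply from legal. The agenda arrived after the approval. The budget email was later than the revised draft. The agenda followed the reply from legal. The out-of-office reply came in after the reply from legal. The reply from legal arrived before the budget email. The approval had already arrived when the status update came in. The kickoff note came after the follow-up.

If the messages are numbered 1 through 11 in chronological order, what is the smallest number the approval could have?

The reply from legal must come before the approval — 1 forced predecessor.
Nothing else is forced ahead of the approval, so its earliest slot is position 1 + 1 = 2.

2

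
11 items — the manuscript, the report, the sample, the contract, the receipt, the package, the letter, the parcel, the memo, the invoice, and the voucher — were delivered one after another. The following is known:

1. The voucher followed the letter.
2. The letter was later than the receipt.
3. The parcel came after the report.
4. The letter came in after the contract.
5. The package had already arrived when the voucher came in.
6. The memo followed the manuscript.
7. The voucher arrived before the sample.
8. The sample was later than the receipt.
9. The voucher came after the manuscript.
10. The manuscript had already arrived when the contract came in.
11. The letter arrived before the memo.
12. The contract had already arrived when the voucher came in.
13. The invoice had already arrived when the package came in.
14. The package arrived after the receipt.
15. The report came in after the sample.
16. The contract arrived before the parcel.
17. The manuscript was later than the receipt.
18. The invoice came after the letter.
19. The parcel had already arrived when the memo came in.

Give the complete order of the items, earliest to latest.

The constraints fix every adjacent pair, so only one ordering works:
the receipt → the manuscript → the contract → the letter → the invoice → the package → the voucher → the sample → the report → the parcel → the memo.

the receipt, the manuscript, the contract, the letter, the invoice, the package, the voucher, the sample, the report, the parcel, the memo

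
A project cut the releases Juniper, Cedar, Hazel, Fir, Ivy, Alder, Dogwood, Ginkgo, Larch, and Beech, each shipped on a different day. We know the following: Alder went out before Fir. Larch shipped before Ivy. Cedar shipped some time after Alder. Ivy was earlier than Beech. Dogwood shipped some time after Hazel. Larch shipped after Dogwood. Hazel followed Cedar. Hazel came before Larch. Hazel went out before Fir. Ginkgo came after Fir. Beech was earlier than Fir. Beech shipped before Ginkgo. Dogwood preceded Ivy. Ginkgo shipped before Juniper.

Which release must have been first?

Alder

Alder has a chain of constraints placing it before every other release, so Alder must be first.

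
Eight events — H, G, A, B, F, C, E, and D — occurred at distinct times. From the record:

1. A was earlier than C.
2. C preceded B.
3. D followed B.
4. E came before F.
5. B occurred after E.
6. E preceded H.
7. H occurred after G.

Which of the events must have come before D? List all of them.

Directly stated before D: B.
A reaches D via A → C → B → D.
C reaches D via C → B → D.
E reaches D via E → B → D.
No chain forces H (or any of the others) ahead of D.

A, B, C, E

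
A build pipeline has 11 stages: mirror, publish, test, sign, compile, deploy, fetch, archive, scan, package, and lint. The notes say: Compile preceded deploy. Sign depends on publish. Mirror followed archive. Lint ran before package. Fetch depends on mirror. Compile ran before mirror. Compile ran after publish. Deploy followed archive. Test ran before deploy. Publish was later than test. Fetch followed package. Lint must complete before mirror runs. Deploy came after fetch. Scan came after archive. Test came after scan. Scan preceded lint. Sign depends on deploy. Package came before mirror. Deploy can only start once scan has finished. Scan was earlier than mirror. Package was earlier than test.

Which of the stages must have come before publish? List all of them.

Directly stated before publish: test.
Archive reaches publish via archive → scan → test → publish.
Lint reaches publish via lint → package → test → publish.
Package reaches publish via package → test → publish.
Likewise scan reaches publish by chaining the stated constraints.
No chain forces mirror (or any of the others) ahead of publish.

archive, lint, package, scan, test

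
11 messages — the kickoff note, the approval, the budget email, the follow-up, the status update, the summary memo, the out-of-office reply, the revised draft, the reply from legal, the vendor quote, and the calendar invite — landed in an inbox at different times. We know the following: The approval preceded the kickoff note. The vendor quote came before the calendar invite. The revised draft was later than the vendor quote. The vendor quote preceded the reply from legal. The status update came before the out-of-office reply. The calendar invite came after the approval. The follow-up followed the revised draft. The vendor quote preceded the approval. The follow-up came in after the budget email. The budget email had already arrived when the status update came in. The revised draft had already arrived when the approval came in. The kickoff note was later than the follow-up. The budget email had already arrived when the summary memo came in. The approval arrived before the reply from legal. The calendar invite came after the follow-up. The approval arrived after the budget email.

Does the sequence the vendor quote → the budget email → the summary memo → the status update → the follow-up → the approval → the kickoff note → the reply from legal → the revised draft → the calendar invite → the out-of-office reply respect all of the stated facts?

The constraints require the revised draft before the follow-up, but in the proposed sequence the follow-up appears ahead of the revised draft. That one violation is enough.

no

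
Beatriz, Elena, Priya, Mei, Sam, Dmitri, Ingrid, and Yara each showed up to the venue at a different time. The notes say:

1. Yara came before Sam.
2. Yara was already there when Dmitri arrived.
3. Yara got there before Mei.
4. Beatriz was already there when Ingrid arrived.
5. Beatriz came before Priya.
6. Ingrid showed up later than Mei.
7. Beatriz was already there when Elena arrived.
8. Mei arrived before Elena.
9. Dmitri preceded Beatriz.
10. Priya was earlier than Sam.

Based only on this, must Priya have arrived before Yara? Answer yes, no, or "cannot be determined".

no

Tracing the constraints gives Yara → Dmitri → Beatriz → Priya, so Yara must come before Priya.
That means Priya cannot be before Yara.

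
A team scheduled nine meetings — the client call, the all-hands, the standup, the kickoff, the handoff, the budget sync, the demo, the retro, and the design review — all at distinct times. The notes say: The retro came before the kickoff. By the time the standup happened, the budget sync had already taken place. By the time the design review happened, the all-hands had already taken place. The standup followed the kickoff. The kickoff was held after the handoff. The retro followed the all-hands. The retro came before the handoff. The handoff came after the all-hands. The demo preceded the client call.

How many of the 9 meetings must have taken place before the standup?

Directly stated before the standup: the budget sync and the kickoff.
The all-hands reaches the standup via the all-hands → the retro → the kickoff → the standup.
The handoff reaches the standup via the handoff → the kickoff → the standup.
The retro reaches the standup via the retro → the kickoff → the standup.
No chain forces the demo (or any of the others) ahead of the standup.
That's the all-hands, the budget sync, the handoff, the kickoff, and the retro — 5 in all.

5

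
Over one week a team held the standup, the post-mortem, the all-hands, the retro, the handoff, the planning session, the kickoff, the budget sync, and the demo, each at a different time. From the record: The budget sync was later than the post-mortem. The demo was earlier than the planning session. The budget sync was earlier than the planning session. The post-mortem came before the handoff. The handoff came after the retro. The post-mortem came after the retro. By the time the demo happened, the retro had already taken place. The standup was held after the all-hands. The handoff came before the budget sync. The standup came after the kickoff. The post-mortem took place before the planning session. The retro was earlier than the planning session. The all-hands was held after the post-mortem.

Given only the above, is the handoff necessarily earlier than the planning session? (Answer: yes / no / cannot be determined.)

yes

Chain the constraints: the handoff → the budget sync → the planning session. Each link is directly stated, so the handoff comes before the planning session.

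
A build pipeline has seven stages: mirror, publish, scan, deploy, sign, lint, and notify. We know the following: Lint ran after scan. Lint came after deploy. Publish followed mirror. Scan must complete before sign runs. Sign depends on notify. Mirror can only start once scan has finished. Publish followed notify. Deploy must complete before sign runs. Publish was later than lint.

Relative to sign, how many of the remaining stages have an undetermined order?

Forced before sign: deploy, notify, and scan.
That leaves lint, mirror, and publish with no forced order relative to sign — 3.

3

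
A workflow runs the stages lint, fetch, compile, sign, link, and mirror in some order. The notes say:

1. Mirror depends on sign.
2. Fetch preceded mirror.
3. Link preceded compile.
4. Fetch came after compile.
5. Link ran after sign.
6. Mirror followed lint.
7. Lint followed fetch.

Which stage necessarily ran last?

mirror

Every other stage has a chain of constraints placing it before mirror, so mirror is last.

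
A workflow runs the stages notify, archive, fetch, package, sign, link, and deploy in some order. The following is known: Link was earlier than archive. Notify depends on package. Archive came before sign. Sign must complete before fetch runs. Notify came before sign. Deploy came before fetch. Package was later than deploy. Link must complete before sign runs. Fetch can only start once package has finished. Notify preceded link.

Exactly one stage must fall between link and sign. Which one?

Tracing the constraints gives link → archive → sign, so archive sits after link and before sign.
No other stage is forced both after link and before sign.

archive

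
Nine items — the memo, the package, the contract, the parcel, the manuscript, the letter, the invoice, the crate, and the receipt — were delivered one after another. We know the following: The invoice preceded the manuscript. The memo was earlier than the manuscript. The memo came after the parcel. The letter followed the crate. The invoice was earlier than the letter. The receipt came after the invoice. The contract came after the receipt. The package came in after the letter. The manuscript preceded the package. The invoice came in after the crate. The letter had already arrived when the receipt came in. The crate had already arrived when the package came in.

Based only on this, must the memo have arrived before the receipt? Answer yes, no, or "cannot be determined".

cannot be determined

No chain of stated constraints runs from the memo to the receipt, and none runs from the receipt to the memo either.
So the relative order of the memo and the receipt is not fixed by the given facts.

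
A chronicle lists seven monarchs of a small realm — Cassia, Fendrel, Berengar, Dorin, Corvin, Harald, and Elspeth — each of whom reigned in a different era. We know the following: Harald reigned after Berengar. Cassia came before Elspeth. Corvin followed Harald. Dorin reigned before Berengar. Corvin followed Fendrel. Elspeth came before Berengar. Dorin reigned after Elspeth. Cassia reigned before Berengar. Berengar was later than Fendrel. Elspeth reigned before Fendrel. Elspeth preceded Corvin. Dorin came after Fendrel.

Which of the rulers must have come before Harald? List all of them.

Berengar, Cassia, Dorin, Elspeth, Fendrel

Directly stated before Harald: Berengar.
Cassia reaches Harald via Cassia → Berengar → Harald.
Dorin reaches Harald via Dorin → Berengar → Harald.
Elspeth reaches Harald via Elspeth → Berengar → Harald.
Likewise Fendrel reaches Harald by chaining the stated constraints.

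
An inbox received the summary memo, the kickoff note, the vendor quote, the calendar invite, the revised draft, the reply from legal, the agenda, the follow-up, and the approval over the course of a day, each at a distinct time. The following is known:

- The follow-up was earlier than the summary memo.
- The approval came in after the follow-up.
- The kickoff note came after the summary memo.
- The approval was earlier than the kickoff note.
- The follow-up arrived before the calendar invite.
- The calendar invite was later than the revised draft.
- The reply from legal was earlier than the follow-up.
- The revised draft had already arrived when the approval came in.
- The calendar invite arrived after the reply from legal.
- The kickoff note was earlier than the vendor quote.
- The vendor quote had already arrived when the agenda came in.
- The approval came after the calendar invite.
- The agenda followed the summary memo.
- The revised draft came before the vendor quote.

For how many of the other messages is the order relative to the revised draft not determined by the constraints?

Forced after the revised draft: the agenda, the approval, the calendar invite, the kickoff note, and the vendor quote.
That leaves the follow-up, the reply from legal, and the summary memo with no forced order relative to the revised draft — 3.

3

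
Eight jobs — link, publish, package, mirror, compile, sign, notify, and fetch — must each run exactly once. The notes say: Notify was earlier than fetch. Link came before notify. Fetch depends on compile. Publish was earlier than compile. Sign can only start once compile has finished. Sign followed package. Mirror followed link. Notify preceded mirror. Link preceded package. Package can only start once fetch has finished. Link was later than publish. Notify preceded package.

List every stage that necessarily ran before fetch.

Directly stated before fetch: compile and notify.
Link reaches fetch via link → notify → fetch.
Publish reaches fetch via publish → compile → fetch.
No chain forces mirror (or any of the others) ahead of fetch.

compile, link, notify, publish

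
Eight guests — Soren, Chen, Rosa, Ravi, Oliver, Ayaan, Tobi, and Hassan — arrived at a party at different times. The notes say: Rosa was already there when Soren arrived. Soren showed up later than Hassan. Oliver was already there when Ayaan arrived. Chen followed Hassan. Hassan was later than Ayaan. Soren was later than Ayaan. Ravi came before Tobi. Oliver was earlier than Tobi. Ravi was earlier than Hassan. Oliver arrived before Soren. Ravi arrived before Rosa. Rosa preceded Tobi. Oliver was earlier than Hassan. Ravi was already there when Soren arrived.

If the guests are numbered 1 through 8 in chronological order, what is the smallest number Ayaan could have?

2

Oliver must come before Ayaan — 1 forced predecessor.
Nothing else is forced ahead of Ayaan, so their earliest slot is position 1 + 1 = 2.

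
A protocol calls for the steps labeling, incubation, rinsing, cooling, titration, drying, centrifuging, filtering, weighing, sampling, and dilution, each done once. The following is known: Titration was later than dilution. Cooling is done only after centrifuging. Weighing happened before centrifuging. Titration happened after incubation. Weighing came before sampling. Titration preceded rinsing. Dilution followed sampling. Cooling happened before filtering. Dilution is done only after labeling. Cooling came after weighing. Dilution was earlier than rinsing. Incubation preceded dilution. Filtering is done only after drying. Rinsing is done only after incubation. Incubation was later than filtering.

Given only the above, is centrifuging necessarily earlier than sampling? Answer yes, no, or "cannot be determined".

cannot be determined

No chain of stated constraints runs from centrifuging to sampling, and none runs from sampling to centrifuging either.
So the relative order of centrifuging and sampling is not fixed by the given facts.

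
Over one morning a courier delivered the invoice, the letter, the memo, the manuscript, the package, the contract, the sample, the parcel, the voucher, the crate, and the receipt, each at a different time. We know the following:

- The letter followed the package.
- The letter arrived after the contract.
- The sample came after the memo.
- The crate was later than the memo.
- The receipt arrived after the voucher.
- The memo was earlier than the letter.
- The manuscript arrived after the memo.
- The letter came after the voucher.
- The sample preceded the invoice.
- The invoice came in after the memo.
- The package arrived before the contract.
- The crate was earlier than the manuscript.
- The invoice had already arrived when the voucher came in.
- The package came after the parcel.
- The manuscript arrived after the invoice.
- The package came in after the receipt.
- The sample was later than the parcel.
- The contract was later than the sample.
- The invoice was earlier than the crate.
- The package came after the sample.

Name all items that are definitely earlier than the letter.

the contract, the invoice, the memo, the package, the parcel, the receipt, the sample, the voucher

Directly stated before the letter: the contract, the memo, the package, and the voucher.
The invoice reaches the letter via the invoice → the voucher → the letter.
The parcel reaches the letter via the parcel → the package → the letter.
The receipt reaches the letter via the receipt → the package → the letter.
Likewise the sample reaches the letter by chaining the stated constraints.
No chain forces the crate (or any of the others) ahead of the letter.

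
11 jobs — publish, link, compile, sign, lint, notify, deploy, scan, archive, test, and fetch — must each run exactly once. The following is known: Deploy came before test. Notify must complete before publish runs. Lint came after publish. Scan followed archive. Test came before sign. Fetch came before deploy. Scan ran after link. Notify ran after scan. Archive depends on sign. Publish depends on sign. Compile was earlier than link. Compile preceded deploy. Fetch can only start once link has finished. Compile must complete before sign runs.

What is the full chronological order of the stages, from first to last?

The constraints fix every adjacent pair, so only one ordering works:
compile → link → fetch → deploy → test → sign → archive → scan → notify → publish → lint.

compile, link, fetch, deploy, test, sign, archive, scan, notify, publish, lint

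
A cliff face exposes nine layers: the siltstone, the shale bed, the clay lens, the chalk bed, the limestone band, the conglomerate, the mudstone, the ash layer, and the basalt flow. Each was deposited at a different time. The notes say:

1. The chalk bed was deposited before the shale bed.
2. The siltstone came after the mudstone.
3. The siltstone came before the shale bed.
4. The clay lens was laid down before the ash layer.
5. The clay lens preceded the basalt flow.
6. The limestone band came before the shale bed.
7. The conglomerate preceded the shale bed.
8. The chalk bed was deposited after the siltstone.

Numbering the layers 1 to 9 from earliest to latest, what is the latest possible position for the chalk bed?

The chalk bed must come before the shale bed — 1 layer forced after it.
Everything else can be placed before the chalk bed in some valid order, so the chalk bed can sit as late as position 9 − 1 = 8.

8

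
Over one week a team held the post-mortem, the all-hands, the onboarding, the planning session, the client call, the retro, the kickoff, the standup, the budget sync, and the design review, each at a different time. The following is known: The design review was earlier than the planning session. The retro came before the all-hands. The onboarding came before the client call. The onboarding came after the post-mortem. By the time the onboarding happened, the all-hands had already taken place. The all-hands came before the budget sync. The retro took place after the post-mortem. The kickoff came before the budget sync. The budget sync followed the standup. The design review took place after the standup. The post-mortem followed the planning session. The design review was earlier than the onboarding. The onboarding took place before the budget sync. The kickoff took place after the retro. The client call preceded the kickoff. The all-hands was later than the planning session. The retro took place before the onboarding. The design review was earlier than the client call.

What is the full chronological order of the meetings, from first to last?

The constraints fix every adjacent pair, so only one ordering works:
the standup → the design review → the planning session → the post-mortem → the retro → the all-hands → the onboarding → the client call → the kickoff → the budget sync.

the standup, the design review, the planning session, the post-mortem, the retro, the all-hands, the onboarding, the client call, the kickoff, the budget sync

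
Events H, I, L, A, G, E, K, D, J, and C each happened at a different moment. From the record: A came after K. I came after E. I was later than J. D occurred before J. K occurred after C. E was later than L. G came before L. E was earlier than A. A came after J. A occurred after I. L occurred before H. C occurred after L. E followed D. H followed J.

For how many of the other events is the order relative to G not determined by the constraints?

2

Forced after G: A, C, E, H, I, K, and L.
That leaves D and J with no forced order relative to G — 2.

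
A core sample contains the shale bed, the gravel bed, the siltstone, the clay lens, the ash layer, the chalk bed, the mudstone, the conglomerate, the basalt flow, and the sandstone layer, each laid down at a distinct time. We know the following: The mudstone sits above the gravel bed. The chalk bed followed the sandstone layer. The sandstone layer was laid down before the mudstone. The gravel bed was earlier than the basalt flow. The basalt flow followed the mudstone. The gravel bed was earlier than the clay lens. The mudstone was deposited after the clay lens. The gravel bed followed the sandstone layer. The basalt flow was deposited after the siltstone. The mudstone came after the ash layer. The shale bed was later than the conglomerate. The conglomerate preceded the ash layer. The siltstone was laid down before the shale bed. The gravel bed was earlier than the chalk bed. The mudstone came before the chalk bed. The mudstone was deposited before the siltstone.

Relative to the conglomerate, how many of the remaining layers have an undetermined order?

Forced after the conglomerate: the ash layer, the basalt flow, the chalk bed, the mudstone, the shale bed, and the siltstone.
That leaves the clay lens, the gravel bed, and the sandstone layer with no forced order relative to the conglomerate — 3.

3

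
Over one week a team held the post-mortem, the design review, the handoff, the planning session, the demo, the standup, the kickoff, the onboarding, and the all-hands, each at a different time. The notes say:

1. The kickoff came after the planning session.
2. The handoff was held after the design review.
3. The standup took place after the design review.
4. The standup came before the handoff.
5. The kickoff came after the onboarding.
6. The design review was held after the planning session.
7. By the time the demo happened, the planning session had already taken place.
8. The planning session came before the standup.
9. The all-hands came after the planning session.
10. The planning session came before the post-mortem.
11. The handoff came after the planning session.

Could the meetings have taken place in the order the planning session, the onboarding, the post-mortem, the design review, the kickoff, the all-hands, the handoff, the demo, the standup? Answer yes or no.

no

The constraints require the standup before the handoff, but in the proposed sequence the handoff appears ahead of the standup. That one violation is enough.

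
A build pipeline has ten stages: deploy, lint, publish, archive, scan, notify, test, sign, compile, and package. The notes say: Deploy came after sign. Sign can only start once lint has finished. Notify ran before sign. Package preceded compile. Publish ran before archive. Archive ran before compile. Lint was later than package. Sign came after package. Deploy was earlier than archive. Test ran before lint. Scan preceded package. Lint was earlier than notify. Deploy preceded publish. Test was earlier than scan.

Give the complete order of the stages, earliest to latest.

test, scan, package, lint, notify, sign, deploy, publish, archive, compile

The constraints fix every adjacent pair, so only one ordering works:
test → scan → package → lint → notify → sign → deploy → publish → archive → compile.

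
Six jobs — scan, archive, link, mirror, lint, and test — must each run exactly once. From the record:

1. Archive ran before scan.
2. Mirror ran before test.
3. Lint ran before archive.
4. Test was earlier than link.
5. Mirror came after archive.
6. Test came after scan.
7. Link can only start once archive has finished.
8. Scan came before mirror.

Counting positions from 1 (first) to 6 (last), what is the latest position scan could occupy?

3

Scan must come before link, mirror, and test — 3 stages forced after it.
Everything else can be placed before scan in some valid order, so scan can sit as late as position 6 − 3 = 3.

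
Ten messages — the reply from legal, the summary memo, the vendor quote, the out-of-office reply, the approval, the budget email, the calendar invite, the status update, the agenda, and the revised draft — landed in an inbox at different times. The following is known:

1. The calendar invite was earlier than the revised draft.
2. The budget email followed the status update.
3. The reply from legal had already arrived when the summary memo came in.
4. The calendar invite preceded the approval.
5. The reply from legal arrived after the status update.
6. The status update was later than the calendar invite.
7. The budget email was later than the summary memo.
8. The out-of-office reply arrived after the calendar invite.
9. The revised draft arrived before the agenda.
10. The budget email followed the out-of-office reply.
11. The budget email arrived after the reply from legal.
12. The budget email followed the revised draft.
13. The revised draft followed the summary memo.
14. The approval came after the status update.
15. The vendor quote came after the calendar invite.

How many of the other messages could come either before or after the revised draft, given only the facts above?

3

Forced before the revised draft: the calendar invite, the reply from legal, the status update, and the summary memo; forced after the revised draft: the agenda and the budget email.
That leaves the approval, the out-of-office reply, and the vendor quote with no forced order relative to the revised draft — 3.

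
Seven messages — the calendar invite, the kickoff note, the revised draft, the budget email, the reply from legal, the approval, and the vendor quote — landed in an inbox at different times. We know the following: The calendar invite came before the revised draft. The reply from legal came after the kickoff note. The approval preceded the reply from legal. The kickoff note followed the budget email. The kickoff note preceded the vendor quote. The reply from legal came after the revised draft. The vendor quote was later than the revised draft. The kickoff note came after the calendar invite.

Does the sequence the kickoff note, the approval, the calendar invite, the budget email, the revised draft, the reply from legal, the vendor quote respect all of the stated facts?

no

The constraints require the calendar invite before the kickoff note, but in the proposed sequence the kickoff note appears ahead of the calendar invite. That one violation is enough.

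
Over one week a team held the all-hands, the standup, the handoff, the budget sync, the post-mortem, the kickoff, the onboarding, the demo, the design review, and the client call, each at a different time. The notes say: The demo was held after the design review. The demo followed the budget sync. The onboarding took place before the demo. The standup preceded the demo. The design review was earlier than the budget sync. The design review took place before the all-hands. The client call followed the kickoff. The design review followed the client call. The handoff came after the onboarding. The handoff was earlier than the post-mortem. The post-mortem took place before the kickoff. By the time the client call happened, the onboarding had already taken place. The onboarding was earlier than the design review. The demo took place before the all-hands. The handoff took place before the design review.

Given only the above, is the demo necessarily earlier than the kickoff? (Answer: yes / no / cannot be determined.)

no

Tracing the constraints gives the kickoff → the client call → the design review → the demo, so the kickoff must come before the demo.
That means the demo cannot be before the kickoff.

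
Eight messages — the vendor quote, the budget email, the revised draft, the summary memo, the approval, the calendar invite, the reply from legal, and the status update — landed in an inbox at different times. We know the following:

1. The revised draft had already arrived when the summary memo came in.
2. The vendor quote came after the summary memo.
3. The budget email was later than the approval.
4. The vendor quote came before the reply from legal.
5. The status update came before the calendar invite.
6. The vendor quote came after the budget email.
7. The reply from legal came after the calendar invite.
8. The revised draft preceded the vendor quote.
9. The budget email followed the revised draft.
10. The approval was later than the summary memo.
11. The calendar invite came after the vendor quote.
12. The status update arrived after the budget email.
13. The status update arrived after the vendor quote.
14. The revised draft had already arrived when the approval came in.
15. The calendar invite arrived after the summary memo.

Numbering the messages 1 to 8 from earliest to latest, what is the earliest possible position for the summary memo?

The revised draft must come before the summary memo — 1 forced predecessor.
Nothing else is forced ahead of the summary memo, so its earliest slot is position 1 + 1 = 2.

2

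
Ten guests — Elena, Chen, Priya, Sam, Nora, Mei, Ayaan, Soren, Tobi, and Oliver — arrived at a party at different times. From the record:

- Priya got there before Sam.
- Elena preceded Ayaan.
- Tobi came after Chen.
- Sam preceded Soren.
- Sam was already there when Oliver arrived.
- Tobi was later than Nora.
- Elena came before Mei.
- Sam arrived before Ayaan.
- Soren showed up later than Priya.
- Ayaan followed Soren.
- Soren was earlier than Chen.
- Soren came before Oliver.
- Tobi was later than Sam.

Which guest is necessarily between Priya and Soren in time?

Tracing the constraints gives Priya → Sam → Soren, so Sam sits after Priya and before Soren.
No other guest is forced both after Priya and before Soren.

Sam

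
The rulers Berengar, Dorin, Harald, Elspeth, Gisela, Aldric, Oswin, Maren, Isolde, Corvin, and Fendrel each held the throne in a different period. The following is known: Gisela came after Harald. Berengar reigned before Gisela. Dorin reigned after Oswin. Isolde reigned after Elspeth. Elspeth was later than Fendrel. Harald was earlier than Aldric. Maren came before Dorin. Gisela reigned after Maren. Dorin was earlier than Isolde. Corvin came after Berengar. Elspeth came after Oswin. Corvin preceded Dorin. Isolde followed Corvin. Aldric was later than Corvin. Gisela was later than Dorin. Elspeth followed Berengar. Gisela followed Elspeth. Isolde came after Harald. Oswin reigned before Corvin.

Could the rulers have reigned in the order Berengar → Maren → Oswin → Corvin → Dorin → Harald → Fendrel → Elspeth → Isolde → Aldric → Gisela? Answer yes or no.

yes

Check each stated constraint against the proposed order — e.g. Maren is ahead of Gisela; Berengar is ahead of Gisela. Every pair is in the required order; nothing is violated.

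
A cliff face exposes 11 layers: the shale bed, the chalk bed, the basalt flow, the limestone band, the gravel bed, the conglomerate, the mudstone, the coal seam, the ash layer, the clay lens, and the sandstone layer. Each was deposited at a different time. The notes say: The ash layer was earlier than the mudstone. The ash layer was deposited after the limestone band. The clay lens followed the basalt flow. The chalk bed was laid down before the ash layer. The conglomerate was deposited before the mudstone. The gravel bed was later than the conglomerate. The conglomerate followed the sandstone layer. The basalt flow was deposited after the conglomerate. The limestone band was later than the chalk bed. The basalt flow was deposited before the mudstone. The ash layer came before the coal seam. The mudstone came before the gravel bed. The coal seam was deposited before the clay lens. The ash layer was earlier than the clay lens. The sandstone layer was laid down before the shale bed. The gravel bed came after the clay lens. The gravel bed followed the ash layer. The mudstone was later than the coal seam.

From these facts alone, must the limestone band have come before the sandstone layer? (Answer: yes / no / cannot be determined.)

No chain of stated constraints runs from the limestone band to the sandstone layer, and none runs from the sandstone layer to the limestone band either.
So the relative order of the limestone band and the sandstone layer is not fixed by the given facts.

cannot be determined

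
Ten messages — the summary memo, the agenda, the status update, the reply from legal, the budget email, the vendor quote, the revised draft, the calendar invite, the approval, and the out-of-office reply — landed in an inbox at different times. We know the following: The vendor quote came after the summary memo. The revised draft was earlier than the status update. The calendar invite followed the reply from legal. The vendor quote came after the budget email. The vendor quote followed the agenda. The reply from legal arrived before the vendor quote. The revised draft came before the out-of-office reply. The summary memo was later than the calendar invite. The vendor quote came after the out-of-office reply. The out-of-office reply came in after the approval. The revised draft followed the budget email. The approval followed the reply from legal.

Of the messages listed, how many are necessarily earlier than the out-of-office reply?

Directly stated before the out-of-office reply: the approval and the revised draft.
The budget email reaches the out-of-office reply via the budget email → the revised draft → the out-of-office reply.
The reply from legal reaches the out-of-office reply via the reply from legal → the approval → the out-of-office reply.
No chain forces the agenda (or any of the others) ahead of the out-of-office reply.
That's the approval, the budget email, the reply from legal, and the revised draft — 4 in all.

4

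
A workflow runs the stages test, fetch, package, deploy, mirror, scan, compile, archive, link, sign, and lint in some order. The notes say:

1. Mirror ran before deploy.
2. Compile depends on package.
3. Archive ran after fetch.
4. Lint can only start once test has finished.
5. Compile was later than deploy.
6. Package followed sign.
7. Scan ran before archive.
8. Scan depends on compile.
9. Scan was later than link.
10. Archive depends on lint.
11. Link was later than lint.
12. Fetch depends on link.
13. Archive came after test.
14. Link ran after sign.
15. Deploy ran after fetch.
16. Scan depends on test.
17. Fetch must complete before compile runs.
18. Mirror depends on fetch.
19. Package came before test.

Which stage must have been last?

archive

Every other stage has a chain of constraints placing it before archive, so archive is last.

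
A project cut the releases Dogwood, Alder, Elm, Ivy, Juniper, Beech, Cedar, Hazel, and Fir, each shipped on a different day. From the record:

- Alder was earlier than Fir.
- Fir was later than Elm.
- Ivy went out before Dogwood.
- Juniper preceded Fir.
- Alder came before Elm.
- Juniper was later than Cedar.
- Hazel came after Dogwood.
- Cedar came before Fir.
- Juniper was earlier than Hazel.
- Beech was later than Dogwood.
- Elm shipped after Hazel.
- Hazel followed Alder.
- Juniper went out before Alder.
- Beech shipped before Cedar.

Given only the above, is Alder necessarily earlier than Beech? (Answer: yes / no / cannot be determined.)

no

Tracing the constraints gives Beech → Cedar → Juniper → Alder, so Beech must come before Alder.
That means Alder cannot be before Beech.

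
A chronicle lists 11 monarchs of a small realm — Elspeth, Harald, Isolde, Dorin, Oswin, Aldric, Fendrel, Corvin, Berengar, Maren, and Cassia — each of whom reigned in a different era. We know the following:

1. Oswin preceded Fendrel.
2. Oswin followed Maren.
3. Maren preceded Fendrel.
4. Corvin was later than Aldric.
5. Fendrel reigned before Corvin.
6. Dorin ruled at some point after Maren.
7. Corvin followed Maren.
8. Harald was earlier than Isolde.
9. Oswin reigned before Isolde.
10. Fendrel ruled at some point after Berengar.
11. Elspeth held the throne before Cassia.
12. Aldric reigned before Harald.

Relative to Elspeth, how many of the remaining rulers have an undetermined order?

Forced after Elspeth: Cassia.
That leaves Aldric, Berengar, Corvin, Dorin, Fendrel, Harald, Isolde, Maren, and Oswin with no forced order relative to Elspeth — 9.

9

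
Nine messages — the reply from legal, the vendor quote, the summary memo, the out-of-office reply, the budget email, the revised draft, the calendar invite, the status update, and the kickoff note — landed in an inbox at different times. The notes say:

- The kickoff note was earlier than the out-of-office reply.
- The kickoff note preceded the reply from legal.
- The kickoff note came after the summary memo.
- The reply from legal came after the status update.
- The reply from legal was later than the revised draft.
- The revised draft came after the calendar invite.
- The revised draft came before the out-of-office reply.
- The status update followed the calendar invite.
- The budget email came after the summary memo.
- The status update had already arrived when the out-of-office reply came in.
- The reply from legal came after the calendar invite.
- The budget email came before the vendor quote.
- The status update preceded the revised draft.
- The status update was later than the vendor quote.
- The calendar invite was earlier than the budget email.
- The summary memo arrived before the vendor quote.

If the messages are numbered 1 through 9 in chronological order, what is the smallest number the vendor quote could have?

The budget email, the calendar invite, and the summary memo must all come before the vendor quote — 3 forced predecessors.
Nothing else is forced ahead of the vendor quote, so its earliest slot is position 3 + 1 = 4.

4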